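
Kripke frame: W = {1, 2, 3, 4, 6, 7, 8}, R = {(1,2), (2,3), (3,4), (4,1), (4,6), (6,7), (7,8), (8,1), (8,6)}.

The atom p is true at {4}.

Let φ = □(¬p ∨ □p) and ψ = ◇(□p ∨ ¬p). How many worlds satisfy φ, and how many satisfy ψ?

6 and 6

For □(¬p ∨ □p):
1: successors {2}; ¬p ∨ □p there: 2:T. ✓
2: successors {3}; ¬p ∨ □p there: 3:T. ✓
3: successors {4}; ¬p ∨ □p there: 4:F. ✗
4: successors {1, 6}; ¬p ∨ □p there: 1:T, 6:T. ✓
6: successors {7}; ¬p ∨ □p there: 7:T. ✓
7: successors {8}; ¬p ∨ □p there: 8:T. ✓
8: successors {1, 6}; ¬p ∨ □p there: 1:T, 6:T. ✓
— 6 worlds.
For ◇(□p ∨ ¬p):
1: successors {2}; □p ∨ ¬p there: 2:T. ✓
2: successors {3}; □p ∨ ¬p there: 3:T. ✓
3: successors {4}; □p ∨ ¬p there: 4:F. ✗
4: successors {1, 6}; □p ∨ ¬p there: 1:T, 6:T. ✓
6: successors {7}; □p ∨ ¬p there: 7:T. ✓
7: successors {8}; □p ∨ ¬p there: 8:T. ✓
8: successors {1, 6}; □p ∨ ¬p there: 1:T, 6:T. ✓
— 6 worlds.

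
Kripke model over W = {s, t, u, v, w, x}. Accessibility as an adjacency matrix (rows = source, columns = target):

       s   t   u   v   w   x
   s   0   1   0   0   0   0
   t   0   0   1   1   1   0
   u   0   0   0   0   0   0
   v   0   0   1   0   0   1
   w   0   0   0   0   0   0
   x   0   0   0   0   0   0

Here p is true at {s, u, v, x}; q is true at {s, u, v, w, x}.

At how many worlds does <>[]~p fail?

4

s: successors {t}; []~p there: t:F. ✗
t: successors {u, v, w}; []~p there: u:T, v:F, w:T. ✓
u: no successors, so <>[]~p fails. ✗
v: successors {u, x}; []~p there: u:T, x:T. ✓
w: no successors, so <>[]~p fails. ✗
x: no successors, so <>[]~p fails. ✗
Satisfying worlds: {t, v}.
So <>[]~p fails at the other 4 worlds.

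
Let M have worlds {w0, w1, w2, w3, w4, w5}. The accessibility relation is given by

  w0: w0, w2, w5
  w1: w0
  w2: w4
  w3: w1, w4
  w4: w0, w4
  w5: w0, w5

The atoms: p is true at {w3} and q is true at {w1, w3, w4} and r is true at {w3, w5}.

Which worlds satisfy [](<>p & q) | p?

{w3}

w0: [](<>p & q) is F, p is F. ✗
w1: [](<>p & q) is F, p is F. ✗
w2: [](<>p & q) is F, p is F. ✗
w3: [](<>p & q) is F, p is T. ✓
w4: [](<>p & q) is F, p is F. ✗
w5: [](<>p & q) is F, p is F. ✗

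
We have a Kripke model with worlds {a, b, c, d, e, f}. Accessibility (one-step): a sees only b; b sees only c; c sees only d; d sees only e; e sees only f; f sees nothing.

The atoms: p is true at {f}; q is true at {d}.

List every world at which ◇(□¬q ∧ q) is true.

{c}

a: successors {b}; □¬q ∧ q there: b:F. ✗
b: successors {c}; □¬q ∧ q there: c:F. ✗
c: successors {d}; □¬q ∧ q there: d:T. ✓
d: successors {e}; □¬q ∧ q there: e:F. ✗
e: successors {f}; □¬q ∧ q there: f:F. ✗
f: no successors, so ◇(□¬q ∧ q) fails. ✗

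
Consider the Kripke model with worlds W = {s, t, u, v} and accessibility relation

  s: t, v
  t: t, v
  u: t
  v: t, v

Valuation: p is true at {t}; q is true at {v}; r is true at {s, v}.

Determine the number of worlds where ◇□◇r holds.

s: successors {t, v}; □◇r there: t:T, v:T. ✓
t: successors {t, v}; □◇r there: t:T, v:T. ✓
u: successors {t}; □◇r there: t:T. ✓
v: successors {t, v}; □◇r there: t:T, v:T. ✓
Satisfying worlds: {s, t, u, v}.

4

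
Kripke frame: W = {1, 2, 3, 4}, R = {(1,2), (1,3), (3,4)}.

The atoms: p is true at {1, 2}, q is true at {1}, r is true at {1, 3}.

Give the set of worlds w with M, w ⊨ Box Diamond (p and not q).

1: successors {2, 3}; Diamond (p and not q) there: 2:F, 3:F. ✗
2: no successors, so Box Diamond (p and not q) holds vacuously. ✓
3: successors {4}; Diamond (p and not q) there: 4:F. ✗
4: no successors, so Box Diamond (p and not q) holds vacuously. ✓

{2, 4}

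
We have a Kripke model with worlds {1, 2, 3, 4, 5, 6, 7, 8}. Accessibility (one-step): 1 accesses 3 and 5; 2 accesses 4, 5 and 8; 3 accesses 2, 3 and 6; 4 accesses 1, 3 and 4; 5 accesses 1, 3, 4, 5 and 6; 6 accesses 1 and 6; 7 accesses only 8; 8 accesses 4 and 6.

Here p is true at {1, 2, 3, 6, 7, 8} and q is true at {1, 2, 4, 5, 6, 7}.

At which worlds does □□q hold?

1: successors {3, 5}; □q there: 3:F, 5:F. ✗
2: successors {4, 5, 8}; □q there: 4:F, 5:F, 8:T. ✗
3: successors {2, 3, 6}; □q there: 2:F, 3:F, 6:T. ✗
4: successors {1, 3, 4}; □q there: 1:F, 3:F, 4:F. ✗
5: successors {1, 3, 4, 5, 6}; □q there: 1:F, 3:F, 4:F, 5:F, 6:T. ✗
6: successors {1, 6}; □q there: 1:F, 6:T. ✗
7: successors {8}; □q there: 8:T. ✓
8: successors {4, 6}; □q there: 4:F, 6:T. ✗

{7}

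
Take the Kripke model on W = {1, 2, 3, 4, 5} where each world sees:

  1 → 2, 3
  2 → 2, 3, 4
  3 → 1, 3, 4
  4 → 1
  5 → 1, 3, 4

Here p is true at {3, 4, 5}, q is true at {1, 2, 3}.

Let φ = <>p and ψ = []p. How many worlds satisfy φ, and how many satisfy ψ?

4 and 0

For <>p:
1: successors {2, 3}; p there: 2:F, 3:T. ✓
2: successors {2, 3, 4}; p there: 2:F, 3:T, 4:T. ✓
3: successors {1, 3, 4}; p there: 1:F, 3:T, 4:T. ✓
4: successors {1}; p there: 1:F. ✗
5: successors {1, 3, 4}; p there: 1:F, 3:T, 4:T. ✓
— 4 worlds.
For []p:
1: successors {2, 3}; p there: 2:F, 3:T. ✗
2: successors {2, 3, 4}; p there: 2:F, 3:T, 4:T. ✗
3: successors {1, 3, 4}; p there: 1:F, 3:T, 4:T. ✗
4: successors {1}; p there: 1:F. ✗
5: successors {1, 3, 4}; p there: 1:F, 3:T, 4:T. ✗
— 0 worlds.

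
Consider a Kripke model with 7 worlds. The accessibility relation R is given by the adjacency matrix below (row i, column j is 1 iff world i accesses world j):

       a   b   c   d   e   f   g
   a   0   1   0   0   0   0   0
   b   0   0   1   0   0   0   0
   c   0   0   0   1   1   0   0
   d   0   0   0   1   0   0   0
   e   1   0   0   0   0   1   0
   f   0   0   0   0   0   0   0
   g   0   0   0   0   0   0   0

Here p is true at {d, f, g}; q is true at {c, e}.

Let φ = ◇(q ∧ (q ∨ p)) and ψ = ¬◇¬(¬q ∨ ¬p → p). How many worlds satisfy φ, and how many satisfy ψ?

For ◇(q ∧ (q ∨ p)):
a: successors {b}; q ∧ (q ∨ p) there: b:F. ✗
b: successors {c}; q ∧ (q ∨ p) there: c:T. ✓
c: successors {d, e}; q ∧ (q ∨ p) there: d:F, e:T. ✓
d: successors {d}; q ∧ (q ∨ p) there: d:F. ✗
e: successors {a, f}; q ∧ (q ∨ p) there: a:F, f:F. ✗
f: no successors, so ◇(q ∧ (q ∨ p)) fails. ✗
g: no successors, so ◇(q ∧ (q ∨ p)) fails. ✗
— 2 worlds.
For ¬◇¬(¬q ∨ ¬p → p):
a: ◇¬(¬q ∨ ¬p → p) is T. ✗
b: ◇¬(¬q ∨ ¬p → p) is T. ✗
c: ◇¬(¬q ∨ ¬p → p) is T. ✗
d: ◇¬(¬q ∨ ¬p → p) is F. ✓
e: ◇¬(¬q ∨ ¬p → p) is T. ✗
f: ◇¬(¬q ∨ ¬p → p) is F. ✓
g: ◇¬(¬q ∨ ¬p → p) is F. ✓
— 3 worlds.

2 and 3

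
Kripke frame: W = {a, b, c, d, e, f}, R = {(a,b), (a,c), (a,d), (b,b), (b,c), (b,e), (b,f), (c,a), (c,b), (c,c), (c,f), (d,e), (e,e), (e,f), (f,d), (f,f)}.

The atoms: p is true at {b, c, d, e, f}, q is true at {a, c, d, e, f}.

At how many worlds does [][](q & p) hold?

3

a: successors {b, c, d}; [](q & p) there: b:F, c:F, d:T. ✗
b: successors {b, c, e, f}; [](q & p) there: b:F, c:F, e:T, f:T. ✗
c: successors {a, b, c, f}; [](q & p) there: a:F, b:F, c:F, f:T. ✗
d: successors {e}; [](q & p) there: e:T. ✓
e: successors {e, f}; [](q & p) there: e:T, f:T. ✓
f: successors {d, f}; [](q & p) there: d:T, f:T. ✓
Satisfying worlds: {d, e, f}.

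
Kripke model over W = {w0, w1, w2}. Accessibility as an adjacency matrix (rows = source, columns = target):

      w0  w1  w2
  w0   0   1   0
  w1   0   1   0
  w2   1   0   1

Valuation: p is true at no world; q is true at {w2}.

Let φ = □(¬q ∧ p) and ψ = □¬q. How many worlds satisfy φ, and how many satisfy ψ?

0 and 2

For □(¬q ∧ p):
w0: successors {w1}; ¬q ∧ p there: w1:F. ✗
w1: successors {w1}; ¬q ∧ p there: w1:F. ✗
w2: successors {w0, w2}; ¬q ∧ p there: w0:F, w2:F. ✗
— 0 worlds.
For □¬q:
w0: successors {w1}; ¬q there: w1:T. ✓
w1: successors {w1}; ¬q there: w1:T. ✓
w2: successors {w0, w2}; ¬q there: w0:T, w2:F. ✗
— 2 worlds.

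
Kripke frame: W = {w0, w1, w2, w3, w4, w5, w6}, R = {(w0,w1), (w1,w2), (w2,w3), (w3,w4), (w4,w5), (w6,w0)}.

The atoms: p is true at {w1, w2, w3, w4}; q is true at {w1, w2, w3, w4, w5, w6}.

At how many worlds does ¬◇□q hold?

1

w0: ◇□q is T. ✗
w1: ◇□q is T. ✗
w2: ◇□q is T. ✗
w3: ◇□q is T. ✗
w4: ◇□q is T. ✗
w5: ◇□q is F. ✓
w6: ◇□q is T. ✗
Satisfying worlds: {w5}.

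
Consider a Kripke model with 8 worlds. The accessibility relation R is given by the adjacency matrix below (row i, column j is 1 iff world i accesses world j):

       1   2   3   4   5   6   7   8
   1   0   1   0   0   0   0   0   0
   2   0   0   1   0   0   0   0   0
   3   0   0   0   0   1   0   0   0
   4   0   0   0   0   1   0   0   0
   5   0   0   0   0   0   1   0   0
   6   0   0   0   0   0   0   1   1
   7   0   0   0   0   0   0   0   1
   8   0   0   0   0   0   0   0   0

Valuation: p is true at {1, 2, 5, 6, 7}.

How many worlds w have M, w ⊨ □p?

5

1: successors {2}; p there: 2:T. ✓
2: successors {3}; p there: 3:F. ✗
3: successors {5}; p there: 5:T. ✓
4: successors {5}; p there: 5:T. ✓
5: successors {6}; p there: 6:T. ✓
6: successors {7, 8}; p there: 7:T, 8:F. ✗
7: successors {8}; p there: 8:F. ✗
8: no successors, so □p holds vacuously. ✓
Satisfying worlds: {1, 3, 4, 5, 8}.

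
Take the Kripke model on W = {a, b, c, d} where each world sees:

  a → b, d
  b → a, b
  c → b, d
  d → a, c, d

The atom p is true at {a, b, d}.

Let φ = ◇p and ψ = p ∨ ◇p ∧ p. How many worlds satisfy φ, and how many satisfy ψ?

4 and 3

For ◇p:
a: successors {b, d}; p there: b:T, d:T. ✓
b: successors {a, b}; p there: a:T, b:T. ✓
c: successors {b, d}; p there: b:T, d:T. ✓
d: successors {a, c, d}; p there: a:T, c:F, d:T. ✓
— 4 worlds.
For p ∨ ◇p ∧ p:
a: p is T, ◇p ∧ p is T. ✓
b: p is T, ◇p ∧ p is T. ✓
c: p is F, ◇p ∧ p is F. ✗
d: p is T, ◇p ∧ p is T. ✓
— 3 worlds.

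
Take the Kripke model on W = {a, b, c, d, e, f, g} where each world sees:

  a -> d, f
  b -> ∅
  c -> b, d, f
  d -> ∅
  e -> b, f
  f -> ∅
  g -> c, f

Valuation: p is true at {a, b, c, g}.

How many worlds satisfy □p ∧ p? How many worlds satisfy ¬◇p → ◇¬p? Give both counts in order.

For □p ∧ p:
a: □p is F, p is T. ✗
b: □p is T, p is T. ✓
c: □p is F, p is T. ✗
d: □p is T, p is F. ✗
e: □p is F, p is F. ✗
f: □p is T, p is F. ✗
g: □p is F, p is T. ✗
— 1 world.
For ¬◇p → ◇¬p:
a: ¬◇p is T, ◇¬p is T. ✓
b: ¬◇p is T, ◇¬p is F. ✗
c: ¬◇p is F, ◇¬p is T. ✓
d: ¬◇p is T, ◇¬p is F. ✗
e: ¬◇p is F, ◇¬p is T. ✓
f: ¬◇p is T, ◇¬p is F. ✗
g: ¬◇p is F, ◇¬p is T. ✓
— 4 worlds.

1 and 4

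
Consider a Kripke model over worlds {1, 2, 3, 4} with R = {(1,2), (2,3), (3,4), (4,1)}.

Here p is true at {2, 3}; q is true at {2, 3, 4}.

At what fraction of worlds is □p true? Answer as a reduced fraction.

1/2

1: successors {2}; p there: 2:T. ✓
2: successors {3}; p there: 3:T. ✓
3: successors {4}; p there: 4:F. ✗
4: successors {1}; p there: 1:F. ✗
That's 2 of 4 worlds, so 2/4 = 1/2.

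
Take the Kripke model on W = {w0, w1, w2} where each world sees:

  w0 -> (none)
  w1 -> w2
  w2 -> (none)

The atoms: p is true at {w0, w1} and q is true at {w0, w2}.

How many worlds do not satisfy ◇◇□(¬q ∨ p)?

w0: no successors, so ◇◇□(¬q ∨ p) fails. ✗
w1: successors {w2}; ◇□(¬q ∨ p) there: w2:F. ✗
w2: no successors, so ◇◇□(¬q ∨ p) fails. ✗
Satisfying worlds: ∅.
So ◇◇□(¬q ∨ p) fails at the other 3 worlds.

3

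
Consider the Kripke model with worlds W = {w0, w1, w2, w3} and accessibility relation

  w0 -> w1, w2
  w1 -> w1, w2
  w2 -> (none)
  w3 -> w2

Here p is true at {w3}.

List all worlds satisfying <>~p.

{w0, w1, w3}

w0: successors {w1, w2}; ~p there: w1:T, w2:T. ✓
w1: successors {w1, w2}; ~p there: w1:T, w2:T. ✓
w2: no successors, so <>~p fails. ✗
w3: successors {w2}; ~p there: w2:T. ✓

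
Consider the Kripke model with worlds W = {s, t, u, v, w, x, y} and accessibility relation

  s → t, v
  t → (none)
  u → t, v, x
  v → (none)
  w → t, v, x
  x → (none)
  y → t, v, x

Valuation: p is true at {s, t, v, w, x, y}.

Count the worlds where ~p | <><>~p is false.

s: ~p is F, <><>~p is F. ✗
t: ~p is F, <><>~p is F. ✗
u: ~p is T, <><>~p is F. ✓
v: ~p is F, <><>~p is F. ✗
w: ~p is F, <><>~p is F. ✗
x: ~p is F, <><>~p is F. ✗
y: ~p is F, <><>~p is F. ✗
Satisfying worlds: {u}.
So ~p | <><>~p fails at the other 6 worlds.

6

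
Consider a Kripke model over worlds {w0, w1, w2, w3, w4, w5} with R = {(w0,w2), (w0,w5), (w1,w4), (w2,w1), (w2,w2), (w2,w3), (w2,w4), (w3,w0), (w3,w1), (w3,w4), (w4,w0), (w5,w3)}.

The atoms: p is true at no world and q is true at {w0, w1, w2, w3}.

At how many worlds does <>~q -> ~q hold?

w0: <>~q is T, ~q is F. ✗
w1: <>~q is T, ~q is F. ✗
w2: <>~q is T, ~q is F. ✗
w3: <>~q is T, ~q is F. ✗
w4: <>~q is F, ~q is T. ✓
w5: <>~q is F, ~q is T. ✓
Satisfying worlds: {w4, w5}.

2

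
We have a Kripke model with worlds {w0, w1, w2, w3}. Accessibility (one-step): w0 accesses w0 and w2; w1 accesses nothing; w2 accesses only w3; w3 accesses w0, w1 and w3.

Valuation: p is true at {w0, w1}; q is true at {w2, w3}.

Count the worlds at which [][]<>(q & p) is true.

1

w0: successors {w0, w2}; []<>(q & p) there: w0:F, w2:F. ✗
w1: no successors, so [][]<>(q & p) holds vacuously. ✓
w2: successors {w3}; []<>(q & p) there: w3:F. ✗
w3: successors {w0, w1, w3}; []<>(q & p) there: w0:F, w1:T, w3:F. ✗
Satisfying worlds: {w1}.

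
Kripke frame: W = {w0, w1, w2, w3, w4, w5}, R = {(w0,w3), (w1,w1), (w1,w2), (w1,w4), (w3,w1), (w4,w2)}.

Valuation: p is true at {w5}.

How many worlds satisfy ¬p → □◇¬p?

4

w0: ¬p is T, □◇¬p is T. ✓
w1: ¬p is T, □◇¬p is F. ✗
w2: ¬p is T, □◇¬p is T. ✓
w3: ¬p is T, □◇¬p is T. ✓
w4: ¬p is T, □◇¬p is F. ✗
w5: ¬p is F, □◇¬p is T. ✓
Satisfying worlds: {w0, w2, w3, w5}.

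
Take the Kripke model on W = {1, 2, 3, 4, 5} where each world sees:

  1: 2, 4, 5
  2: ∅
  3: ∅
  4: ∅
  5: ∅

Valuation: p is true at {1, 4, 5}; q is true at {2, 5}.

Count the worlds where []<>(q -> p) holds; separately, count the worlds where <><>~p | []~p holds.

4 and 4

For []<>(q -> p):
1: successors {2, 4, 5}; <>(q -> p) there: 2:F, 4:F, 5:F. ✗
2: no successors, so []<>(q -> p) holds vacuously. ✓
3: no successors, so []<>(q -> p) holds vacuously. ✓
4: no successors, so []<>(q -> p) holds vacuously. ✓
5: no successors, so []<>(q -> p) holds vacuously. ✓
— 4 worlds.
For <><>~p | []~p:
1: <><>~p is F, []~p is F. ✗
2: <><>~p is F, []~p is T. ✓
3: <><>~p is F, []~p is T. ✓
4: <><>~p is F, []~p is T. ✓
5: <><>~p is F, []~p is T. ✓
— 4 worlds.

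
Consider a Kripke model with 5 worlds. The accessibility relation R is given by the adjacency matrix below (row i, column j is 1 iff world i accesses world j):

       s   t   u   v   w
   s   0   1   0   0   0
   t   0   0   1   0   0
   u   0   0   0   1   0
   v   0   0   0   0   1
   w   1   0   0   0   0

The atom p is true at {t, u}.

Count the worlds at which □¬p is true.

3

s: successors {t}; ¬p there: t:F. ✗
t: successors {u}; ¬p there: u:F. ✗
u: successors {v}; ¬p there: v:T. ✓
v: successors {w}; ¬p there: w:T. ✓
w: successors {s}; ¬p there: s:T. ✓
Satisfying worlds: {u, v, w}.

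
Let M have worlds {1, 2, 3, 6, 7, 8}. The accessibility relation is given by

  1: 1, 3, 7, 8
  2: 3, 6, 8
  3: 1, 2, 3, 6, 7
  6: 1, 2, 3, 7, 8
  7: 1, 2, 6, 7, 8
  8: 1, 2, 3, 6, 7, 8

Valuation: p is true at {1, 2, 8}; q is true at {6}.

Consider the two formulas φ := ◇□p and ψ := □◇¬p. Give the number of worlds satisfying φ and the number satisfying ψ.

For ◇□p:
1: successors {1, 3, 7, 8}; □p there: 1:F, 3:F, 7:F, 8:F. ✗
2: successors {3, 6, 8}; □p there: 3:F, 6:F, 8:F. ✗
3: successors {1, 2, 3, 6, 7}; □p there: 1:F, 2:F, 3:F, 6:F, 7:F. ✗
6: successors {1, 2, 3, 7, 8}; □p there: 1:F, 2:F, 3:F, 7:F, 8:F. ✗
7: successors {1, 2, 6, 7, 8}; □p there: 1:F, 2:F, 6:F, 7:F, 8:F. ✗
8: successors {1, 2, 3, 6, 7, 8}; □p there: 1:F, 2:F, 3:F, 6:F, 7:F, 8:F. ✗
— 0 worlds.
For □◇¬p:
1: successors {1, 3, 7, 8}; ◇¬p there: 1:T, 3:T, 7:T, 8:T. ✓
2: successors {3, 6, 8}; ◇¬p there: 3:T, 6:T, 8:T. ✓
3: successors {1, 2, 3, 6, 7}; ◇¬p there: 1:T, 2:T, 3:T, 6:T, 7:T. ✓
6: successors {1, 2, 3, 7, 8}; ◇¬p there: 1:T, 2:T, 3:T, 7:T, 8:T. ✓
7: successors {1, 2, 6, 7, 8}; ◇¬p there: 1:T, 2:T, 6:T, 7:T, 8:T. ✓
8: successors {1, 2, 3, 6, 7, 8}; ◇¬p there: 1:T, 2:T, 3:T, 6:T, 7:T, 8:T. ✓
— 6 worlds.

0 and 6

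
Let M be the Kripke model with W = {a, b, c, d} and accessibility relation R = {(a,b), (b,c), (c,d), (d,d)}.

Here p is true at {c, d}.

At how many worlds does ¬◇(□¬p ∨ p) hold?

a: ◇(□¬p ∨ p) is F. ✓
b: ◇(□¬p ∨ p) is T. ✗
c: ◇(□¬p ∨ p) is T. ✗
d: ◇(□¬p ∨ p) is T. ✗
Satisfying worlds: {a}.

1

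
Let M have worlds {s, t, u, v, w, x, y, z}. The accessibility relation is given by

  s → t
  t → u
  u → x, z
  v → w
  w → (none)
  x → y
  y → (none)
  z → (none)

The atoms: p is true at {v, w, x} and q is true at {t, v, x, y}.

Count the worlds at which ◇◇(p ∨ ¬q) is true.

2

s: successors {t}; ◇(p ∨ ¬q) there: t:T. ✓
t: successors {u}; ◇(p ∨ ¬q) there: u:T. ✓
u: successors {x, z}; ◇(p ∨ ¬q) there: x:F, z:F. ✗
v: successors {w}; ◇(p ∨ ¬q) there: w:F. ✗
w: no successors, so ◇◇(p ∨ ¬q) fails. ✗
x: successors {y}; ◇(p ∨ ¬q) there: y:F. ✗
y: no successors, so ◇◇(p ∨ ¬q) fails. ✗
z: no successors, so ◇◇(p ∨ ¬q) fails. ✗
Satisfying worlds: {s, t}.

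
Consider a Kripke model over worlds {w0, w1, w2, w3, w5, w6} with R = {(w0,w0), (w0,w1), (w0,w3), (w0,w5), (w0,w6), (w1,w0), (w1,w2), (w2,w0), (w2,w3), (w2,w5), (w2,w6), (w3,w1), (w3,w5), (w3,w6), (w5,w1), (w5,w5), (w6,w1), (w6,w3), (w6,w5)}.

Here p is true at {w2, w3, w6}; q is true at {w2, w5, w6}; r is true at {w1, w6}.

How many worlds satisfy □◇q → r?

w0: □◇q is T, r is F. ✗
w1: □◇q is T, r is T. ✓
w2: □◇q is T, r is F. ✗
w3: □◇q is T, r is F. ✗
w5: □◇q is T, r is F. ✗
w6: □◇q is T, r is T. ✓
Satisfying worlds: {w1, w6}.

2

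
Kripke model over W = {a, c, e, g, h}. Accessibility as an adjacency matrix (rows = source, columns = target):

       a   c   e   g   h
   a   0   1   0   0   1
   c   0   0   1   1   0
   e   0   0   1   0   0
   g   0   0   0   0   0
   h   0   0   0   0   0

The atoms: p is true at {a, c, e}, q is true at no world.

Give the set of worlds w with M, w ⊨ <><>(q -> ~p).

{a, c, e}

a: successors {c, h}; <>(q -> ~p) there: c:T, h:F. ✓
c: successors {e, g}; <>(q -> ~p) there: e:T, g:F. ✓
e: successors {e}; <>(q -> ~p) there: e:T. ✓
g: no successors, so <><>(q -> ~p) fails. ✗
h: no successors, so <><>(q -> ~p) fails. ✗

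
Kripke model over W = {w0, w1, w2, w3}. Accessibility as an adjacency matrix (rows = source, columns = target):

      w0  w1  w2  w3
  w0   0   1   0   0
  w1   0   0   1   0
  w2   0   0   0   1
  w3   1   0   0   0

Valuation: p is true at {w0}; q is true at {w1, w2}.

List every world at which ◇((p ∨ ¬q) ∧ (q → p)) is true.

w0: successors {w1}; (p ∨ ¬q) ∧ (q → p) there: w1:F. ✗
w1: successors {w2}; (p ∨ ¬q) ∧ (q → p) there: w2:F. ✗
w2: successors {w3}; (p ∨ ¬q) ∧ (q → p) there: w3:T. ✓
w3: successors {w0}; (p ∨ ¬q) ∧ (q → p) there: w0:T. ✓

{w2, w3}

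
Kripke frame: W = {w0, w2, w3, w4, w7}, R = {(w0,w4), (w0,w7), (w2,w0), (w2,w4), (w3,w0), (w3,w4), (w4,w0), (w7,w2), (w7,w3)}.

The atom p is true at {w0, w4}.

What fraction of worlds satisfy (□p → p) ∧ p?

2/5

w0: □p → p is T, p is T. ✓
w2: □p → p is F, p is F. ✗
w3: □p → p is F, p is F. ✗
w4: □p → p is T, p is T. ✓
w7: □p → p is T, p is F. ✗
That's 2 of 5 worlds, so 2/5.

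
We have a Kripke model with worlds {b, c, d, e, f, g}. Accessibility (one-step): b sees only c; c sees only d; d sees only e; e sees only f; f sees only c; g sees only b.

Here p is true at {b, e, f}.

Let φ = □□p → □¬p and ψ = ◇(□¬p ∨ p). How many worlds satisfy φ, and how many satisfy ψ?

For □□p → □¬p:
b: □□p is F, □¬p is T. ✓
c: □□p is T, □¬p is T. ✓
d: □□p is T, □¬p is F. ✗
e: □□p is F, □¬p is F. ✓
f: □□p is F, □¬p is T. ✓
g: □□p is F, □¬p is F. ✓
— 5 worlds.
For ◇(□¬p ∨ p):
b: successors {c}; □¬p ∨ p there: c:T. ✓
c: successors {d}; □¬p ∨ p there: d:F. ✗
d: successors {e}; □¬p ∨ p there: e:T. ✓
e: successors {f}; □¬p ∨ p there: f:T. ✓
f: successors {c}; □¬p ∨ p there: c:T. ✓
g: successors {b}; □¬p ∨ p there: b:T. ✓
— 5 worlds.

5 and 5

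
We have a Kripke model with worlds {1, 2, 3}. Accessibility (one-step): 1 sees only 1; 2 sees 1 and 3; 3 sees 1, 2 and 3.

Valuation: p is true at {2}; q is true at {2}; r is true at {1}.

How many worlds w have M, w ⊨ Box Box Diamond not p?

3

1: successors {1}; Box Diamond not p there: 1:T. ✓
2: successors {1, 3}; Box Diamond not p there: 1:T, 3:T. ✓
3: successors {1, 2, 3}; Box Diamond not p there: 1:T, 2:T, 3:T. ✓
Satisfying worlds: {1, 2, 3}.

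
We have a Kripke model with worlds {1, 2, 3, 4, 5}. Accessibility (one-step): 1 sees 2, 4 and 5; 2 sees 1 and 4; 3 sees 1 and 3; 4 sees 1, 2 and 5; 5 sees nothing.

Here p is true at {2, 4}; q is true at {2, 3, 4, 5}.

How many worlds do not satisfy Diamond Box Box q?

1: successors {2, 4, 5}; Box Box q there: 2:F, 4:F, 5:T. ✓
2: successors {1, 4}; Box Box q there: 1:F, 4:F. ✗
3: successors {1, 3}; Box Box q there: 1:F, 3:F. ✗
4: successors {1, 2, 5}; Box Box q there: 1:F, 2:F, 5:T. ✓
5: no successors, so Diamond Box Box q fails. ✗
Satisfying worlds: {1, 4}.
So Diamond Box Box q fails at the other 3 worlds.

3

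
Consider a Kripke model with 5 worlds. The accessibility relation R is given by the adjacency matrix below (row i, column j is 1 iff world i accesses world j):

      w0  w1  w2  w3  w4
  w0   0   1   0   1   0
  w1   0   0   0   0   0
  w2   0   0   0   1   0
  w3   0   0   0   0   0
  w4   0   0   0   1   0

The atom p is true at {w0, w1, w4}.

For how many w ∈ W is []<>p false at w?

3

w0: successors {w1, w3}; <>p there: w1:F, w3:F. ✗
w1: no successors, so []<>p holds vacuously. ✓
w2: successors {w3}; <>p there: w3:F. ✗
w3: no successors, so []<>p holds vacuously. ✓
w4: successors {w3}; <>p there: w3:F. ✗
Satisfying worlds: {w1, w3}.
So []<>p fails at the other 3 worlds.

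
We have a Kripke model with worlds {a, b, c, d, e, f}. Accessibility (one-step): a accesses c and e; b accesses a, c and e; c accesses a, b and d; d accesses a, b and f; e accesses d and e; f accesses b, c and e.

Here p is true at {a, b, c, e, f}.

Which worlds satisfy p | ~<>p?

{a, b, c, e, f}

a: p is T, ~<>p is F. ✓
b: p is T, ~<>p is F. ✓
c: p is T, ~<>p is F. ✓
d: p is F, ~<>p is F. ✗
e: p is T, ~<>p is F. ✓
f: p is T, ~<>p is F. ✓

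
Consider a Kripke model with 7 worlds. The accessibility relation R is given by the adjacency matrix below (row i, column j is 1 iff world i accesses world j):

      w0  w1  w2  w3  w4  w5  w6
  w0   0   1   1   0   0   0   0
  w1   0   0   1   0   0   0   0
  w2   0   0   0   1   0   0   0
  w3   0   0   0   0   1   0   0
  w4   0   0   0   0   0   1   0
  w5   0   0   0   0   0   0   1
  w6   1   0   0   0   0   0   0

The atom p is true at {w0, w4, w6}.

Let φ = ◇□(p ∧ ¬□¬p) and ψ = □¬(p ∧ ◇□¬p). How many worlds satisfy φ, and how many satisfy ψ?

For ◇□(p ∧ ¬□¬p):
w0: successors {w1, w2}; □(p ∧ ¬□¬p) there: w1:F, w2:F. ✗
w1: successors {w2}; □(p ∧ ¬□¬p) there: w2:F. ✗
w2: successors {w3}; □(p ∧ ¬□¬p) there: w3:F. ✗
w3: successors {w4}; □(p ∧ ¬□¬p) there: w4:F. ✗
w4: successors {w5}; □(p ∧ ¬□¬p) there: w5:T. ✓
w5: successors {w6}; □(p ∧ ¬□¬p) there: w6:F. ✗
w6: successors {w0}; □(p ∧ ¬□¬p) there: w0:F. ✗
— 1 world.
For □¬(p ∧ ◇□¬p):
w0: successors {w1, w2}; ¬(p ∧ ◇□¬p) there: w1:T, w2:T. ✓
w1: successors {w2}; ¬(p ∧ ◇□¬p) there: w2:T. ✓
w2: successors {w3}; ¬(p ∧ ◇□¬p) there: w3:T. ✓
w3: successors {w4}; ¬(p ∧ ◇□¬p) there: w4:T. ✓
w4: successors {w5}; ¬(p ∧ ◇□¬p) there: w5:T. ✓
w5: successors {w6}; ¬(p ∧ ◇□¬p) there: w6:F. ✗
w6: successors {w0}; ¬(p ∧ ◇□¬p) there: w0:F. ✗
— 5 worlds.

1 and 5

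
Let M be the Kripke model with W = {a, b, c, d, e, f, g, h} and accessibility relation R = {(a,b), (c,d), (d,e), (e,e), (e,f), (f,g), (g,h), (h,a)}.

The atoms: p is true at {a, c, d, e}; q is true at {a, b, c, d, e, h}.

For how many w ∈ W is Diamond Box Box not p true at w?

4

a: successors {b}; Box Box not p there: b:T. ✓
b: no successors, so Diamond Box Box not p fails. ✗
c: successors {d}; Box Box not p there: d:F. ✗
d: successors {e}; Box Box not p there: e:F. ✗
e: successors {e, f}; Box Box not p there: e:F, f:T. ✓
f: successors {g}; Box Box not p there: g:F. ✗
g: successors {h}; Box Box not p there: h:T. ✓
h: successors {a}; Box Box not p there: a:T. ✓
Satisfying worlds: {a, e, g, h}.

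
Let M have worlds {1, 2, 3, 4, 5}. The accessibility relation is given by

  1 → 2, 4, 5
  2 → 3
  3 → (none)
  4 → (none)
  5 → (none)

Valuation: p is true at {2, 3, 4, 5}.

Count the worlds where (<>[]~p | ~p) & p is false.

4

1: <>[]~p | ~p is T, p is F. ✗
2: <>[]~p | ~p is T, p is T. ✓
3: <>[]~p | ~p is F, p is T. ✗
4: <>[]~p | ~p is F, p is T. ✗
5: <>[]~p | ~p is F, p is T. ✗
Satisfying worlds: {2}.
So (<>[]~p | ~p) & p fails at the other 4 worlds.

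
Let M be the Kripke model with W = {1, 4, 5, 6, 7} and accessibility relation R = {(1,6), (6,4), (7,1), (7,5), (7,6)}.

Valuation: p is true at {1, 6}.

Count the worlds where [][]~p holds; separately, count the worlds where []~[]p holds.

For [][]~p:
1: successors {6}; []~p there: 6:T. ✓
4: no successors, so [][]~p holds vacuously. ✓
5: no successors, so [][]~p holds vacuously. ✓
6: successors {4}; []~p there: 4:T. ✓
7: successors {1, 5, 6}; []~p there: 1:F, 5:T, 6:T. ✗
— 4 worlds.
For []~[]p:
1: successors {6}; ~[]p there: 6:T. ✓
4: no successors, so []~[]p holds vacuously. ✓
5: no successors, so []~[]p holds vacuously. ✓
6: successors {4}; ~[]p there: 4:F. ✗
7: successors {1, 5, 6}; ~[]p there: 1:F, 5:F, 6:T. ✗
— 3 worlds.

4 and 3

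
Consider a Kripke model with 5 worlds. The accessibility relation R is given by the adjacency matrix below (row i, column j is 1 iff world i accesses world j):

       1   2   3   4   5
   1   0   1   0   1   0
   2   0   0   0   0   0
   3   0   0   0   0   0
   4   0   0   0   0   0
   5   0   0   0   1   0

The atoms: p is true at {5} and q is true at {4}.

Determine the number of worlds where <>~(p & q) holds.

1: successors {2, 4}; ~(p & q) there: 2:T, 4:T. ✓
2: no successors, so <>~(p & q) fails. ✗
3: no successors, so <>~(p & q) fails. ✗
4: no successors, so <>~(p & q) fails. ✗
5: successors {4}; ~(p & q) there: 4:T. ✓
Satisfying worlds: {1, 5}.

2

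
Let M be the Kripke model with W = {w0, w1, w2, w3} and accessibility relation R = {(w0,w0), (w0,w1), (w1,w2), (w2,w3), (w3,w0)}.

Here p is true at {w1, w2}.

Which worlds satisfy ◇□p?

{w0}

w0: successors {w0, w1}; □p there: w0:F, w1:T. ✓
w1: successors {w2}; □p there: w2:F. ✗
w2: successors {w3}; □p there: w3:F. ✗
w3: successors {w0}; □p there: w0:F. ✗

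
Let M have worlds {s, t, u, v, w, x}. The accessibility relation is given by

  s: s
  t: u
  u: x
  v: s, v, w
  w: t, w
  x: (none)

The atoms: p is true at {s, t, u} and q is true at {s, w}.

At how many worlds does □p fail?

3

s: successors {s}; p there: s:T. ✓
t: successors {u}; p there: u:T. ✓
u: successors {x}; p there: x:F. ✗
v: successors {s, v, w}; p there: s:T, v:F, w:F. ✗
w: successors {t, w}; p there: t:T, w:F. ✗
x: no successors, so □p holds vacuously. ✓
Satisfying worlds: {s, t, x}.
So □p fails at the other 3 worlds.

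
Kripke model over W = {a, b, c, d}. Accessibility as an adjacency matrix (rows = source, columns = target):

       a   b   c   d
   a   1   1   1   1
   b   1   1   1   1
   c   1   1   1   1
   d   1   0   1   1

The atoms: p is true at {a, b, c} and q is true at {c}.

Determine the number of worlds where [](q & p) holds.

a: successors {a, b, c, d}; q & p there: a:F, b:F, c:T, d:F. ✗
b: successors {a, b, c, d}; q & p there: a:F, b:F, c:T, d:F. ✗
c: successors {a, b, c, d}; q & p there: a:F, b:F, c:T, d:F. ✗
d: successors {a, c, d}; q & p there: a:F, c:T, d:F. ✗
Satisfying worlds: ∅.

0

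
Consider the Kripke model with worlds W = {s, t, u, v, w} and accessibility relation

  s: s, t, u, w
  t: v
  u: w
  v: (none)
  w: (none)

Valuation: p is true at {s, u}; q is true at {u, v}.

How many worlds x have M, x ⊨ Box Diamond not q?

2

s: successors {s, t, u, w}; Diamond not q there: s:T, t:F, u:T, w:F. ✗
t: successors {v}; Diamond not q there: v:F. ✗
u: successors {w}; Diamond not q there: w:F. ✗
v: no successors, so Box Diamond not q holds vacuously. ✓
w: no successors, so Box Diamond not q holds vacuously. ✓
Satisfying worlds: {v, w}.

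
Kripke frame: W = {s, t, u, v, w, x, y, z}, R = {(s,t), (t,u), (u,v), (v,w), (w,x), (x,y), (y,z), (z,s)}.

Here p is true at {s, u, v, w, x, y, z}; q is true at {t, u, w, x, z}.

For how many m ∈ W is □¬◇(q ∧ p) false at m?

s: successors {t}; ¬◇(q ∧ p) there: t:F. ✗
t: successors {u}; ¬◇(q ∧ p) there: u:T. ✓
u: successors {v}; ¬◇(q ∧ p) there: v:F. ✗
v: successors {w}; ¬◇(q ∧ p) there: w:F. ✗
w: successors {x}; ¬◇(q ∧ p) there: x:T. ✓
x: successors {y}; ¬◇(q ∧ p) there: y:F. ✗
y: successors {z}; ¬◇(q ∧ p) there: z:T. ✓
z: successors {s}; ¬◇(q ∧ p) there: s:T. ✓
Satisfying worlds: {t, w, y, z}.
So □¬◇(q ∧ p) fails at the other 4 worlds.

4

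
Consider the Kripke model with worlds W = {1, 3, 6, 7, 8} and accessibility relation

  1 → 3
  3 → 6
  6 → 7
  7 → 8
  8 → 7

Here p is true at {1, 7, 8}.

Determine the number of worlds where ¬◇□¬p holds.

1: ◇□¬p is T. ✗
3: ◇□¬p is F. ✓
6: ◇□¬p is F. ✓
7: ◇□¬p is F. ✓
8: ◇□¬p is F. ✓
Satisfying worlds: {3, 6, 7, 8}.

4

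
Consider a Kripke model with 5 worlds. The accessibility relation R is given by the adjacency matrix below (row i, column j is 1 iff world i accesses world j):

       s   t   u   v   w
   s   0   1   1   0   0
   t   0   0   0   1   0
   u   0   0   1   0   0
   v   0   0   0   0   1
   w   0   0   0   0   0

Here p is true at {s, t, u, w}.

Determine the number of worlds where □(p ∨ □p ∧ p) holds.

s: successors {t, u}; p ∨ □p ∧ p there: t:T, u:T. ✓
t: successors {v}; p ∨ □p ∧ p there: v:F. ✗
u: successors {u}; p ∨ □p ∧ p there: u:T. ✓
v: successors {w}; p ∨ □p ∧ p there: w:T. ✓
w: no successors, so □(p ∨ □p ∧ p) holds vacuously. ✓
Satisfying worlds: {s, u, v, w}.

4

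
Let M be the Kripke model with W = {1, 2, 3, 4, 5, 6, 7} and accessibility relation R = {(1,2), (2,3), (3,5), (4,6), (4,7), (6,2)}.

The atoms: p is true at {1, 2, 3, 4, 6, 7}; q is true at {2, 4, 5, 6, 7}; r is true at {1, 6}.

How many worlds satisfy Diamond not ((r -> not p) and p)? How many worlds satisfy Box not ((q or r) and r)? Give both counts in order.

2 and 6

For Diamond not ((r -> not p) and p):
1: successors {2}; not ((r -> not p) and p) there: 2:F. ✗
2: successors {3}; not ((r -> not p) and p) there: 3:F. ✗
3: successors {5}; not ((r -> not p) and p) there: 5:T. ✓
4: successors {6, 7}; not ((r -> not p) and p) there: 6:T, 7:F. ✓
5: no successors, so Diamond not ((r -> not p) and p) fails. ✗
6: successors {2}; not ((r -> not p) and p) there: 2:F. ✗
7: no successors, so Diamond not ((r -> not p) and p) fails. ✗
— 2 worlds.
For Box not ((q or r) and r):
1: successors {2}; not ((q or r) and r) there: 2:T. ✓
2: successors {3}; not ((q or r) and r) there: 3:T. ✓
3: successors {5}; not ((q or r) and r) there: 5:T. ✓
4: successors {6, 7}; not ((q or r) and r) there: 6:F, 7:T. ✗
5: no successors, so Box not ((q or r) and r) holds vacuously. ✓
6: successors {2}; not ((q or r) and r) there: 2:T. ✓
7: no successors, so Box not ((q or r) and r) holds vacuously. ✓
— 6 worlds.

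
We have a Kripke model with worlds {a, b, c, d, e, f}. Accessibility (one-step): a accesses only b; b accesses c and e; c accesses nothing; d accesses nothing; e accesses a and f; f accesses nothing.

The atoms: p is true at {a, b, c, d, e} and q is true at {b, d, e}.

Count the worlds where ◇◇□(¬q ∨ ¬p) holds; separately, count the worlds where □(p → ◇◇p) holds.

For ◇◇□(¬q ∨ ¬p):
a: successors {b}; ◇□(¬q ∨ ¬p) there: b:T. ✓
b: successors {c, e}; ◇□(¬q ∨ ¬p) there: c:F, e:T. ✓
c: no successors, so ◇◇□(¬q ∨ ¬p) fails. ✗
d: no successors, so ◇◇□(¬q ∨ ¬p) fails. ✗
e: successors {a, f}; ◇□(¬q ∨ ¬p) there: a:F, f:F. ✗
f: no successors, so ◇◇□(¬q ∨ ¬p) fails. ✗
— 2 worlds.
For □(p → ◇◇p):
a: successors {b}; p → ◇◇p there: b:T. ✓
b: successors {c, e}; p → ◇◇p there: c:F, e:T. ✗
c: no successors, so □(p → ◇◇p) holds vacuously. ✓
d: no successors, so □(p → ◇◇p) holds vacuously. ✓
e: successors {a, f}; p → ◇◇p there: a:T, f:T. ✓
f: no successors, so □(p → ◇◇p) holds vacuously. ✓
— 5 worlds.

2 and 5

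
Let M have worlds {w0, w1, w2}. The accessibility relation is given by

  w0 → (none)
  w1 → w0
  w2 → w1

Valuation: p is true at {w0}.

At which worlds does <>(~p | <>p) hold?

{w2}

w0: no successors, so <>(~p | <>p) fails. ✗
w1: successors {w0}; ~p | <>p there: w0:F. ✗
w2: successors {w1}; ~p | <>p there: w1:T. ✓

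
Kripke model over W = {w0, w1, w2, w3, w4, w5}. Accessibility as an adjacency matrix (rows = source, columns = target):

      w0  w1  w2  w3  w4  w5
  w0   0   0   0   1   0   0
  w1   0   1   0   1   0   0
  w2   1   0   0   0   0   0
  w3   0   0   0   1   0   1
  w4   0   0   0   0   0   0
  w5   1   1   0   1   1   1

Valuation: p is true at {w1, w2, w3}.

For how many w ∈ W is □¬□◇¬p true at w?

1

w0: successors {w3}; ¬□◇¬p there: w3:F. ✗
w1: successors {w1, w3}; ¬□◇¬p there: w1:T, w3:F. ✗
w2: successors {w0}; ¬□◇¬p there: w0:F. ✗
w3: successors {w3, w5}; ¬□◇¬p there: w3:F, w5:T. ✗
w4: no successors, so □¬□◇¬p holds vacuously. ✓
w5: successors {w0, w1, w3, w4, w5}; ¬□◇¬p there: w0:F, w1:T, w3:F, w4:F, w5:T. ✗
Satisfying worlds: {w4}.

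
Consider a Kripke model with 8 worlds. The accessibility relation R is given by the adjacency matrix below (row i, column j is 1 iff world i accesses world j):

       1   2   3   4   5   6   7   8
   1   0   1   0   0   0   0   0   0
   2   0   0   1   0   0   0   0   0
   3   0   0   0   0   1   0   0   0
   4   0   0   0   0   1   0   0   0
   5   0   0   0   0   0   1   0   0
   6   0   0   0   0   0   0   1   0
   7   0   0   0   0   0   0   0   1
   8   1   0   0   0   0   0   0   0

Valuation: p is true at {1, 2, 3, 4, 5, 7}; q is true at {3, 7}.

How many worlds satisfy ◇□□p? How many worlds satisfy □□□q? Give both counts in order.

6 and 3

For ◇□□p:
1: successors {2}; □□p there: 2:T. ✓
2: successors {3}; □□p there: 3:F. ✗
3: successors {5}; □□p there: 5:T. ✓
4: successors {5}; □□p there: 5:T. ✓
5: successors {6}; □□p there: 6:F. ✗
6: successors {7}; □□p there: 7:T. ✓
7: successors {8}; □□p there: 8:T. ✓
8: successors {1}; □□p there: 1:T. ✓
— 6 worlds.
For □□□q:
1: successors {2}; □□q there: 2:F. ✗
2: successors {3}; □□q there: 3:F. ✗
3: successors {5}; □□q there: 5:T. ✓
4: successors {5}; □□q there: 5:T. ✓
5: successors {6}; □□q there: 6:F. ✗
6: successors {7}; □□q there: 7:F. ✗
7: successors {8}; □□q there: 8:F. ✗
8: successors {1}; □□q there: 1:T. ✓
— 3 worlds.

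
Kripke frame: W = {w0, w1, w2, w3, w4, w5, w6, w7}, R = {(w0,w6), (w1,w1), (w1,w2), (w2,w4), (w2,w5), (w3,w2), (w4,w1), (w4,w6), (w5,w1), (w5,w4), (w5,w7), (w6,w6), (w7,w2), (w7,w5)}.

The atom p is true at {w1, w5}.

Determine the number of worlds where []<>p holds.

w0: successors {w6}; <>p there: w6:F. ✗
w1: successors {w1, w2}; <>p there: w1:T, w2:T. ✓
w2: successors {w4, w5}; <>p there: w4:T, w5:T. ✓
w3: successors {w2}; <>p there: w2:T. ✓
w4: successors {w1, w6}; <>p there: w1:T, w6:F. ✗
w5: successors {w1, w4, w7}; <>p there: w1:T, w4:T, w7:T. ✓
w6: successors {w6}; <>p there: w6:F. ✗
w7: successors {w2, w5}; <>p there: w2:T, w5:T. ✓
Satisfying worlds: {w1, w2, w3, w5, w7}.

5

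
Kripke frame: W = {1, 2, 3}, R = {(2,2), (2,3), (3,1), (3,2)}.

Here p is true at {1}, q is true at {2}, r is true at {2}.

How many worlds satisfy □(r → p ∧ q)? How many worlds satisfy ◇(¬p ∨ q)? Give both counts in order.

For □(r → p ∧ q):
1: no successors, so □(r → p ∧ q) holds vacuously. ✓
2: successors {2, 3}; r → p ∧ q there: 2:F, 3:T. ✗
3: successors {1, 2}; r → p ∧ q there: 1:T, 2:F. ✗
— 1 world.
For ◇(¬p ∨ q):
1: no successors, so ◇(¬p ∨ q) fails. ✗
2: successors {2, 3}; ¬p ∨ q there: 2:T, 3:T. ✓
3: successors {1, 2}; ¬p ∨ q there: 1:F, 2:T. ✓
— 2 worlds.

1 and 2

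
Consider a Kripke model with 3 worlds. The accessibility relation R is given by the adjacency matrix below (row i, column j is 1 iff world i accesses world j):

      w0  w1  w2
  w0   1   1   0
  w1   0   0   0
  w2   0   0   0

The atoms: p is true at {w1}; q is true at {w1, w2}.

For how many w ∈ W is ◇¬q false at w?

w0: successors {w0, w1}; ¬q there: w0:T, w1:F. ✓
w1: no successors, so ◇¬q fails. ✗
w2: no successors, so ◇¬q fails. ✗
Satisfying worlds: {w0}.
So ◇¬q fails at the other 2 worlds.

2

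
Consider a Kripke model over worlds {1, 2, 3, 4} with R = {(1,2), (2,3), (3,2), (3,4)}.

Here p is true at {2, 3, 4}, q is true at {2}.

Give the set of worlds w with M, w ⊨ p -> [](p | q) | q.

1: p is F, [](p | q) | q is T. ✓
2: p is T, [](p | q) | q is T. ✓
3: p is T, [](p | q) | q is T. ✓
4: p is T, [](p | q) | q is T. ✓

{1, 2, 3, 4}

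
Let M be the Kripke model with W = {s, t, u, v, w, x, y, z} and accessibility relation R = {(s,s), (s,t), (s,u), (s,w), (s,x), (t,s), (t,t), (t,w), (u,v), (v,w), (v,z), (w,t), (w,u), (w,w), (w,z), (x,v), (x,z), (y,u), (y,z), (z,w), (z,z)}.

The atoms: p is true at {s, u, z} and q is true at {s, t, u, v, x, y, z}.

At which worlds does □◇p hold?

{t, u, v, x, z}

s: successors {s, t, u, w, x}; ◇p there: s:T, t:T, u:F, w:T, x:T. ✗
t: successors {s, t, w}; ◇p there: s:T, t:T, w:T. ✓
u: successors {v}; ◇p there: v:T. ✓
v: successors {w, z}; ◇p there: w:T, z:T. ✓
w: successors {t, u, w, z}; ◇p there: t:T, u:F, w:T, z:T. ✗
x: successors {v, z}; ◇p there: v:T, z:T. ✓
y: successors {u, z}; ◇p there: u:F, z:T. ✗
z: successors {w, z}; ◇p there: w:T, z:T. ✓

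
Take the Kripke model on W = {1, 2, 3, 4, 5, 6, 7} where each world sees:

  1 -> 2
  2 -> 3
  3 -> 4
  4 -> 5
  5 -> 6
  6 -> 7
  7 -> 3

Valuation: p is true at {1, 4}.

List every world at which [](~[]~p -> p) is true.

{1, 3, 4, 5, 6}

1: successors {2}; ~[]~p -> p there: 2:T. ✓
2: successors {3}; ~[]~p -> p there: 3:F. ✗
3: successors {4}; ~[]~p -> p there: 4:T. ✓
4: successors {5}; ~[]~p -> p there: 5:T. ✓
5: successors {6}; ~[]~p -> p there: 6:T. ✓
6: successors {7}; ~[]~p -> p there: 7:T. ✓
7: successors {3}; ~[]~p -> p there: 3:F. ✗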